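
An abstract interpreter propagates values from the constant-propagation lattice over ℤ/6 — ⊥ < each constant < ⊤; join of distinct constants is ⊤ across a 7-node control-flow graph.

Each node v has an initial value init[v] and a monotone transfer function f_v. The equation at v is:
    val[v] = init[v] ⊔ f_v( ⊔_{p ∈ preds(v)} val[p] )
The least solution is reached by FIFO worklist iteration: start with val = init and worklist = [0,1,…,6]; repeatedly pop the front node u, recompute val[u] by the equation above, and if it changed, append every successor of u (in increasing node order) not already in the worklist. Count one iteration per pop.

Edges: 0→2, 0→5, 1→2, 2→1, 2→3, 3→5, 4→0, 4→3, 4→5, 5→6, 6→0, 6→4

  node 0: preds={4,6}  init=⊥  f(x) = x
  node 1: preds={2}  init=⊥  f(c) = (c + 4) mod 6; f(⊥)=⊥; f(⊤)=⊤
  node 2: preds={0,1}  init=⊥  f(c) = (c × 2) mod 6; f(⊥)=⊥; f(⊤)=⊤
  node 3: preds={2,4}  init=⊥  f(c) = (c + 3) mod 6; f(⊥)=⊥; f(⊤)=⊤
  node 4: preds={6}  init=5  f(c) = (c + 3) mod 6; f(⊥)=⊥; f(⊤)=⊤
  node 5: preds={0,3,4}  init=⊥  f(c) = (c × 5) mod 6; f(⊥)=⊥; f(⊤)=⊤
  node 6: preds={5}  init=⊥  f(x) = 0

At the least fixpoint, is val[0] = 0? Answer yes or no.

no

Iteration log — 16 steps:
  step 1. node 0  ⊔preds=5  new=5  old=⊥  +wl: 
  step 2. node 1  ⊔preds=⊥  new=⊥  stable
  step 3. node 2  ⊔preds=5  new=4  old=⊥  +wl: 1
  step 4. node 3  ⊔preds=⊤  new=⊤  old=⊥  +wl: 
  step 5. node 4  ⊔preds=⊥  new=5  stable
  step 6. node 5  ⊔preds=⊤  new=⊤  old=⊥  +wl: 
  step 7. node 6  ⊔preds=⊤  new=0  old=⊥  +wl: 0,4
  step 8. node 1  ⊔preds=4  new=2  old=⊥  +wl: 2
  step 9. node 0  ⊔preds=⊤  new=⊤  old=5  +wl: 5
  step 10. node 4  ⊔preds=0  new=⊤  old=5  +wl: 0,3
  step 11. node 2  ⊔preds=⊤  new=⊤  old=4  +wl: 1
  step 12. node 5  ⊔preds=⊤  new=⊤  stable
  step 13. node 0  ⊔preds=⊤  new=⊤  stable
  step 14. node 3  ⊔preds=⊤  new=⊤  stable
  step 15. node 1  ⊔preds=⊤  new=⊤  old=2  +wl: 2
  step 16. node 2  ⊔preds=⊤  new=⊤  stable

Least fixpoint reached:
  node 0: ⊤
  node 1: ⊤
  node 2: ⊤
  node 3: ⊤
  node 4: ⊤
  node 5: ⊤
  node 6: 0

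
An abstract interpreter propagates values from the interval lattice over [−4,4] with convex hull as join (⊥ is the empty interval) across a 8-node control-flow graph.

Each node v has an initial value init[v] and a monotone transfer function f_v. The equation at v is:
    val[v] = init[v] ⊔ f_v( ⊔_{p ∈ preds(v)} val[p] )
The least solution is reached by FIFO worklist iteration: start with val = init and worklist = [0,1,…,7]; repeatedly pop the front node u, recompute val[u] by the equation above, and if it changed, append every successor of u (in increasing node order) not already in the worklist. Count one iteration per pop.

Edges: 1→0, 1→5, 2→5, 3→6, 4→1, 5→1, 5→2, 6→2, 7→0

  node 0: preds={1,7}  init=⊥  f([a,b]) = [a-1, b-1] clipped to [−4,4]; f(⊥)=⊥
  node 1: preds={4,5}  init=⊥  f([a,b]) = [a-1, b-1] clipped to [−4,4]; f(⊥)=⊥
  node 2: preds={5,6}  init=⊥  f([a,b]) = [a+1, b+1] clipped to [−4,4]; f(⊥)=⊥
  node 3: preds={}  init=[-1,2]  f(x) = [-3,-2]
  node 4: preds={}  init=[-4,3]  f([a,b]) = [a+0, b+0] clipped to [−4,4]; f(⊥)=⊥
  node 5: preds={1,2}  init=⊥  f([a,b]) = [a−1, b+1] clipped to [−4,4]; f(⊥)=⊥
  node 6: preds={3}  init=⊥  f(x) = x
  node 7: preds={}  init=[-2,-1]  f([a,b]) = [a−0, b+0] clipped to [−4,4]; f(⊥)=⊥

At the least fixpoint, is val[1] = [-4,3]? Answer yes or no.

yes

Worklist (16 pops):
  #1 pop 0: in=[-2,-1] → [-3,-2] (was ⊥); enqueue []
  #2 pop 1: in=[-4,3] → [-4,2] (was ⊥); enqueue [0]
  #3 pop 2: in=⊥ → ⊥ (no change)
  #4 pop 3: in=⊥ → [-3,2] (was [-1,2]); enqueue []
  #5 pop 4: in=⊥ → [-4,3] (no change)
  #6 pop 5: in=[-4,2] → [-4,3] (was ⊥); enqueue [1,2]
  #7 pop 6: in=[-3,2] → [-3,2] (was ⊥); enqueue []
  #8 pop 7: in=⊥ → [-2,-1] (no change)
  #9 pop 0: in=[-4,2] → [-4,1] (was [-3,-2]); enqueue []
  #10 pop 1: in=[-4,3] → [-4,2] (no change)
  #11 pop 2: in=[-4,3] → [-3,4] (was ⊥); enqueue [5]
  #12 pop 5: in=[-4,4] → [-4,4] (was [-4,3]); enqueue [1,2]
  #13 pop 1: in=[-4,4] → [-4,3] (was [-4,2]); enqueue [0,5]
  #14 pop 2: in=[-4,4] → [-3,4] (no change)
  #15 pop 0: in=[-4,3] → [-4,2] (was [-4,1]); enqueue []
  #16 pop 5: in=[-4,4] → [-4,4] (no change)

Fixpoint:
  val[0] = [-4,2]
  val[1] = [-4,3]
  val[2] = [-3,4]
  val[3] = [-3,2]
  val[4] = [-4,3]
  val[5] = [-4,4]
  val[6] = [-3,2]
  val[7] = [-2,-1]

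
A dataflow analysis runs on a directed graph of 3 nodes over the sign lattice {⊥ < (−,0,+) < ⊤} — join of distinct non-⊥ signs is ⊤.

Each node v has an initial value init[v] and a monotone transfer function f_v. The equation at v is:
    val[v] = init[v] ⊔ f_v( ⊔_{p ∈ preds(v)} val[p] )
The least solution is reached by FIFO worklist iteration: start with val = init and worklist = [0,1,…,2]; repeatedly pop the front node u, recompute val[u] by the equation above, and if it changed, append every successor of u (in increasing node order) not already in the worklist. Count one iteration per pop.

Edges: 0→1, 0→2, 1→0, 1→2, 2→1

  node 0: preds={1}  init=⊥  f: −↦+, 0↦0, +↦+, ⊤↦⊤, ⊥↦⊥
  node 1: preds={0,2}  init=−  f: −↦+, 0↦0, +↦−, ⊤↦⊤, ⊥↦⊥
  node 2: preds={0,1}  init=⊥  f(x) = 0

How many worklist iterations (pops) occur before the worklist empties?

7

Trace (7 dequeues):
  [1] u=0 | in − | out + | prev ⊥ | push {}
  [2] u=1 | in + | out − | ==
  [3] u=2 | in ⊤ | out 0 | prev ⊥ | push {1}
  [4] u=1 | in ⊤ | out ⊤ | prev − | push {0,2}
  [5] u=0 | in ⊤ | out ⊤ | prev + | push {1}
  [6] u=2 | in ⊤ | out 0 | ==
  [7] u=1 | in ⊤ | out ⊤ | ==

Converged values:
  [0] ⊤
  [1] ⊤
  [2] 0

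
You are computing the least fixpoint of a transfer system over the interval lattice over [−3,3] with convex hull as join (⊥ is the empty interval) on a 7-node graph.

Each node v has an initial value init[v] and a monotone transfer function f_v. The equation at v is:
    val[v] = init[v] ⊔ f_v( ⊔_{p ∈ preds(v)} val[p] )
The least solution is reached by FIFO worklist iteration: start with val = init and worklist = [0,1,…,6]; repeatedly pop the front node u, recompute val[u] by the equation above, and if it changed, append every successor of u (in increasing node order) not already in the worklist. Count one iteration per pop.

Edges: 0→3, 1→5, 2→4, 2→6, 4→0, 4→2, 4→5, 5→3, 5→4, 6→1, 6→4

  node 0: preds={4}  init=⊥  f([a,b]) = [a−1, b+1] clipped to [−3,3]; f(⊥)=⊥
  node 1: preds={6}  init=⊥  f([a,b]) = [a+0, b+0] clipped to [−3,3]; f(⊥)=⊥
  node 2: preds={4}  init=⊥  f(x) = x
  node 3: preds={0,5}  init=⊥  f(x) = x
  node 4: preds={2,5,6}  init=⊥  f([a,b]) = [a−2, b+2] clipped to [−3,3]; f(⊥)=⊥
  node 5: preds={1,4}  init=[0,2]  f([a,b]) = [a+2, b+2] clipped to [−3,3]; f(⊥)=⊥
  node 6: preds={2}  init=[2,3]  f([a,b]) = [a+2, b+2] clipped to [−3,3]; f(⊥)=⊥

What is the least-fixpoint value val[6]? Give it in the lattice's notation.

[-1,3]

Trace (23 dequeues):
  [1] u=0 | in ⊥ | out ⊥ | ==
  [2] u=1 | in [2,3] | out [2,3] | prev ⊥ | push {}
  [3] u=2 | in ⊥ | out ⊥ | ==
  [4] u=3 | in [0,2] | out [0,2] | prev ⊥ | push {}
  [5] u=4 | in [0,3] | out [-2,3] | prev ⊥ | push {0,2}
  [6] u=5 | in [-2,3] | out [0,3] | prev [0,2] | push {3,4}
  [7] u=6 | in ⊥ | out [2,3] | ==
  [8] u=0 | in [-2,3] | out [-3,3] | prev ⊥ | push {}
  [9] u=2 | in [-2,3] | out [-2,3] | prev ⊥ | push {6}
  [10] u=3 | in [-3,3] | out [-3,3] | prev [0,2] | push {}
  [11] u=4 | in [-2,3] | out [-3,3] | prev [-2,3] | push {0,2,5}
  [12] u=6 | in [-2,3] | out [0,3] | prev [2,3] | push {1,4}
  [13] u=0 | in [-3,3] | out [-3,3] | ==
  [14] u=2 | in [-3,3] | out [-3,3] | prev [-2,3] | push {6}
  [15] u=5 | in [-3,3] | out [-1,3] | prev [0,3] | push {3}
  [16] u=1 | in [0,3] | out [0,3] | prev [2,3] | push {5}
  [17] u=4 | in [-3,3] | out [-3,3] | ==
  [18] u=6 | in [-3,3] | out [-1,3] | prev [0,3] | push {1,4}
  [19] u=3 | in [-3,3] | out [-3,3] | ==
  [20] u=5 | in [-3,3] | out [-1,3] | ==
  [21] u=1 | in [-1,3] | out [-1,3] | prev [0,3] | push {5}
  [22] u=4 | in [-3,3] | out [-3,3] | ==
  [23] u=5 | in [-3,3] | out [-1,3] | ==

Converged values:
  [0] [-3,3]
  [1] [-1,3]
  [2] [-3,3]
  [3] [-3,3]
  [4] [-3,3]
  [5] [-1,3]
  [6] [-1,3]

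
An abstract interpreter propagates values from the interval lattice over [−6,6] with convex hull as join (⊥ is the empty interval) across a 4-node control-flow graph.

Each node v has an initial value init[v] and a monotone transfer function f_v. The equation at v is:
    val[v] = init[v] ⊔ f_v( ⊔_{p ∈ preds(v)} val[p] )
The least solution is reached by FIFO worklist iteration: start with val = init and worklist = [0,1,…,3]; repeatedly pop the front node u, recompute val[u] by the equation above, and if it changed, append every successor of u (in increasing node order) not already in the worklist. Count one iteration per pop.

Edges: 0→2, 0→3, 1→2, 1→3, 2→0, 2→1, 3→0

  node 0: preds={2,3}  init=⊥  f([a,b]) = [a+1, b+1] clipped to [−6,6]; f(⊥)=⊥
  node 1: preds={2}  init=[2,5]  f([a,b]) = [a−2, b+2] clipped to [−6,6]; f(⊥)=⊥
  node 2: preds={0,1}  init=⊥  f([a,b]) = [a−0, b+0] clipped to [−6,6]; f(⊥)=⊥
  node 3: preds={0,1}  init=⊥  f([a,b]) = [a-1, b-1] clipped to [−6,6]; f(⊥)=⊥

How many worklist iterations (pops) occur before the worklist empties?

24

Iteration log — 24 steps:
  step 1. node 0  ⊔preds=⊥  new=⊥  stable
  step 2. node 1  ⊔preds=⊥  new=[2,5]  stable
  step 3. node 2  ⊔preds=[2,5]  new=[2,5]  old=⊥  +wl: 0,1
  step 4. node 3  ⊔preds=[2,5]  new=[1,4]  old=⊥  +wl: 
  step 5. node 0  ⊔preds=[1,5]  new=[2,6]  old=⊥  +wl: 2,3
  step 6. node 1  ⊔preds=[2,5]  new=[0,6]  old=[2,5]  +wl: 
  step 7. node 2  ⊔preds=[0,6]  new=[0,6]  old=[2,5]  +wl: 0,1
  step 8. node 3  ⊔preds=[0,6]  new=[-1,5]  old=[1,4]  +wl: 
  step 9. node 0  ⊔preds=[-1,6]  new=[0,6]  old=[2,6]  +wl: 2,3
  step 10. node 1  ⊔preds=[0,6]  new=[-2,6]  old=[0,6]  +wl: 
  step 11. node 2  ⊔preds=[-2,6]  new=[-2,6]  old=[0,6]  +wl: 0,1
  step 12. node 3  ⊔preds=[-2,6]  new=[-3,5]  old=[-1,5]  +wl: 
  step 13. node 0  ⊔preds=[-3,6]  new=[-2,6]  old=[0,6]  +wl: 2,3
  step 14. node 1  ⊔preds=[-2,6]  new=[-4,6]  old=[-2,6]  +wl: 
  step 15. node 2  ⊔preds=[-4,6]  new=[-4,6]  old=[-2,6]  +wl: 0,1
  step 16. node 3  ⊔preds=[-4,6]  new=[-5,5]  old=[-3,5]  +wl: 
  step 17. node 0  ⊔preds=[-5,6]  new=[-4,6]  old=[-2,6]  +wl: 2,3
  step 18. node 1  ⊔preds=[-4,6]  new=[-6,6]  old=[-4,6]  +wl: 
  step 19. node 2  ⊔preds=[-6,6]  new=[-6,6]  old=[-4,6]  +wl: 0,1
  step 20. node 3  ⊔preds=[-6,6]  new=[-6,5]  old=[-5,5]  +wl: 
  step 21. node 0  ⊔preds=[-6,6]  new=[-5,6]  old=[-4,6]  +wl: 2,3
  step 22. node 1  ⊔preds=[-6,6]  new=[-6,6]  stable
  step 23. node 2  ⊔preds=[-6,6]  new=[-6,6]  stable
  step 24. node 3  ⊔preds=[-6,6]  new=[-6,5]  stable

Least fixpoint reached:
  node 0: [-5,6]
  node 1: [-6,6]
  node 2: [-6,6]
  node 3: [-6,5]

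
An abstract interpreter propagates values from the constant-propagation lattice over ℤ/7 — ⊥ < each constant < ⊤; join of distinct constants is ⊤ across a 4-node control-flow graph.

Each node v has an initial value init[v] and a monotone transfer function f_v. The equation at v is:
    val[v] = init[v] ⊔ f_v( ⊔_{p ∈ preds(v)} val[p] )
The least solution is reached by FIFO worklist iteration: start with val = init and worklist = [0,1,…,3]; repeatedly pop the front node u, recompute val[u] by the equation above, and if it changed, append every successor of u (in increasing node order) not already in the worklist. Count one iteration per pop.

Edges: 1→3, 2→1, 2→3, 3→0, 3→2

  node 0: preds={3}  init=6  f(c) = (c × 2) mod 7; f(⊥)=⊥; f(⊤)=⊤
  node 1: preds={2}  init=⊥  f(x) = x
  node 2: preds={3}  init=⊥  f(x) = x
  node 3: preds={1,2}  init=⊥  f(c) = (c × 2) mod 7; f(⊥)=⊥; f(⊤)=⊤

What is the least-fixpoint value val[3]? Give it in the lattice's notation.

Worklist (4 pops):
  #1 pop 0: in=⊥ → 6 (no change)
  #2 pop 1: in=⊥ → ⊥ (no change)
  #3 pop 2: in=⊥ → ⊥ (no change)
  #4 pop 3: in=⊥ → ⊥ (no change)

Fixpoint:
  val[0] = 6
  val[1] = ⊥
  val[2] = ⊥
  val[3] = ⊥

⊥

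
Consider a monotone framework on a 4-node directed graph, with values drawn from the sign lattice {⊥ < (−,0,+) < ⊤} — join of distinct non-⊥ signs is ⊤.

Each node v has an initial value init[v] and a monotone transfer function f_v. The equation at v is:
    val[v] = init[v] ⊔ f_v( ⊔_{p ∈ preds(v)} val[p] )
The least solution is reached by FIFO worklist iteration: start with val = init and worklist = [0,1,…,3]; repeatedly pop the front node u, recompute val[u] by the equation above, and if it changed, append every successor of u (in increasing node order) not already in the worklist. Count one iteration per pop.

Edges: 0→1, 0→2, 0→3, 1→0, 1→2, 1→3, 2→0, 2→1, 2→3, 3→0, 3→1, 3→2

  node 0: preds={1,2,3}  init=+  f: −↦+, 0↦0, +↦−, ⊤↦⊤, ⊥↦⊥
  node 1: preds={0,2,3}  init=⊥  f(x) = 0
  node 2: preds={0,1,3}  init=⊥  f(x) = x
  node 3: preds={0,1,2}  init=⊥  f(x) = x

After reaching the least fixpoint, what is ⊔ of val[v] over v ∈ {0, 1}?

⊤

Iteration log — 8 steps:
  step 1. node 0  ⊔preds=⊥  new=+  stable
  step 2. node 1  ⊔preds=+  new=0  old=⊥  +wl: 0
  step 3. node 2  ⊔preds=⊤  new=⊤  old=⊥  +wl: 1
  step 4. node 3  ⊔preds=⊤  new=⊤  old=⊥  +wl: 2
  step 5. node 0  ⊔preds=⊤  new=⊤  old=+  +wl: 3
  step 6. node 1  ⊔preds=⊤  new=0  stable
  step 7. node 2  ⊔preds=⊤  new=⊤  stable
  step 8. node 3  ⊔preds=⊤  new=⊤  stable

Least fixpoint reached:
  node 0: ⊤
  node 1: 0
  node 2: ⊤
  node 3: ⊤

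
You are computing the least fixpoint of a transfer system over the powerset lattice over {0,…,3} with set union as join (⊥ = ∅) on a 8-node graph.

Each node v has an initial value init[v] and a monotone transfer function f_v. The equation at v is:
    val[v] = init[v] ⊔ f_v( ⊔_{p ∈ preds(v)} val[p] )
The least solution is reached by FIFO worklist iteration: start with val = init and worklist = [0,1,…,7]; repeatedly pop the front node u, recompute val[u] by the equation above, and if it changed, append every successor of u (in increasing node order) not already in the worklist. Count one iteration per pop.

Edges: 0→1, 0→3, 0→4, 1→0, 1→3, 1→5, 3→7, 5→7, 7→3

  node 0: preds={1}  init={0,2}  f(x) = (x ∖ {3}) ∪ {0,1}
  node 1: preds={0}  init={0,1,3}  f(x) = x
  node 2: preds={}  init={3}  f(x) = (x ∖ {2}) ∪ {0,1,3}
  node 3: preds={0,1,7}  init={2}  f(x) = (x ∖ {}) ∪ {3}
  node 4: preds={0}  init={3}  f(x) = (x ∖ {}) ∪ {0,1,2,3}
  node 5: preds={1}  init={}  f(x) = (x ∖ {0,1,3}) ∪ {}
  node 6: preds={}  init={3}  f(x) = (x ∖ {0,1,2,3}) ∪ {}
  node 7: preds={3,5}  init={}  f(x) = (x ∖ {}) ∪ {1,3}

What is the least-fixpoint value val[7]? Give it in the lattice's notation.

Worklist (10 pops):
  #1 pop 0: in={0,1,3} → {0,1,2} (was {0,2}); enqueue []
  #2 pop 1: in={0,1,2} → {0,1,2,3} (was {0,1,3}); enqueue [0]
  #3 pop 2: in={} → {0,1,3} (was {3}); enqueue []
  #4 pop 3: in={0,1,2,3} → {0,1,2,3} (was {2}); enqueue []
  #5 pop 4: in={0,1,2} → {0,1,2,3} (was {3}); enqueue []
  #6 pop 5: in={0,1,2,3} → {2} (was {}); enqueue []
  #7 pop 6: in={} → {3} (no change)
  #8 pop 7: in={0,1,2,3} → {0,1,2,3} (was {}); enqueue [3]
  #9 pop 0: in={0,1,2,3} → {0,1,2} (no change)
  #10 pop 3: in={0,1,2,3} → {0,1,2,3} (no change)

Fixpoint:
  val[0] = {0,1,2}
  val[1] = {0,1,2,3}
  val[2] = {0,1,3}
  val[3] = {0,1,2,3}
  val[4] = {0,1,2,3}
  val[5] = {2}
  val[6] = {3}
  val[7] = {0,1,2,3}

{0,1,2,3}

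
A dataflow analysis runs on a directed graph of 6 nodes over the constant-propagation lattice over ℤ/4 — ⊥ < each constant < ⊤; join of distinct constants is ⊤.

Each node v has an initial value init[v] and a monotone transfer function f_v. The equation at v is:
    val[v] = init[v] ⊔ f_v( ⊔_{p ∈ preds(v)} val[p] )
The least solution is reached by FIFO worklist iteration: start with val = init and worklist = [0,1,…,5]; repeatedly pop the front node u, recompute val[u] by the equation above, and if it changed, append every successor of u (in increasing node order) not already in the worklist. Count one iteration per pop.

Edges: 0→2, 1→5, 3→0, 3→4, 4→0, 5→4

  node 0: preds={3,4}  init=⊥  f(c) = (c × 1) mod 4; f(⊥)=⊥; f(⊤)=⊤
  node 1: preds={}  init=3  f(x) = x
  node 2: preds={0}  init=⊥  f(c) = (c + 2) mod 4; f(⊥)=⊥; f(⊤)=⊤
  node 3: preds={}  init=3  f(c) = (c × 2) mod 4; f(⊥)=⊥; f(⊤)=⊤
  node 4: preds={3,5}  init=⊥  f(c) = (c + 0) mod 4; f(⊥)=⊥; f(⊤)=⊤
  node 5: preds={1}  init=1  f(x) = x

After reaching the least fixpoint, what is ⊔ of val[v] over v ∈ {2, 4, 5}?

⊤

Trace (9 dequeues):
  [1] u=0 | in 3 | out 3 | prev ⊥ | push {}
  [2] u=1 | in ⊥ | out 3 | ==
  [3] u=2 | in 3 | out 1 | prev ⊥ | push {}
  [4] u=3 | in ⊥ | out 3 | ==
  [5] u=4 | in ⊤ | out ⊤ | prev ⊥ | push {0}
  [6] u=5 | in 3 | out ⊤ | prev 1 | push {4}
  [7] u=0 | in ⊤ | out ⊤ | prev 3 | push {2}
  [8] u=4 | in ⊤ | out ⊤ | ==
  [9] u=2 | in ⊤ | out ⊤ | prev 1 | push {}

Converged values:
  [0] ⊤
  [1] 3
  [2] ⊤
  [3] 3
  [4] ⊤
  [5] ⊤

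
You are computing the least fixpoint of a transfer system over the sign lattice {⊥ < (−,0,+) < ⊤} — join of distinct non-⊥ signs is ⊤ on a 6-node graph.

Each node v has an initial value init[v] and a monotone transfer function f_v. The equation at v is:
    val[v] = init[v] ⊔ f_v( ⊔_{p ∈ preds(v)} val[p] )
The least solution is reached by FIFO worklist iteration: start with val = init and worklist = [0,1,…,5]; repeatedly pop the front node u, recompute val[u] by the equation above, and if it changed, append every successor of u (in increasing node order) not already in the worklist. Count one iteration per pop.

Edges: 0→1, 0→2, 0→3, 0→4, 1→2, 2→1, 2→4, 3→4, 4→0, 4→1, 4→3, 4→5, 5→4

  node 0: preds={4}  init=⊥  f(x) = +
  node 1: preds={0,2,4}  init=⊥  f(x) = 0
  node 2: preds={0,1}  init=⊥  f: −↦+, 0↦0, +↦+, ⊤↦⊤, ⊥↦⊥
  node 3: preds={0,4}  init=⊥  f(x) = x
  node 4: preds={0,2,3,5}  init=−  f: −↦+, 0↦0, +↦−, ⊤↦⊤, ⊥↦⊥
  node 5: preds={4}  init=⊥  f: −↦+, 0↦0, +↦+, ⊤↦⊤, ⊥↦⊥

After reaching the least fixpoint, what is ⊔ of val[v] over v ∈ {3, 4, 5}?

Worklist (10 pops):
  #1 pop 0: in=− → + (was ⊥); enqueue []
  #2 pop 1: in=⊤ → 0 (was ⊥); enqueue []
  #3 pop 2: in=⊤ → ⊤ (was ⊥); enqueue [1]
  #4 pop 3: in=⊤ → ⊤ (was ⊥); enqueue []
  #5 pop 4: in=⊤ → ⊤ (was −); enqueue [0,3]
  #6 pop 5: in=⊤ → ⊤ (was ⊥); enqueue [4]
  #7 pop 1: in=⊤ → 0 (no change)
  #8 pop 0: in=⊤ → + (no change)
  #9 pop 3: in=⊤ → ⊤ (no change)
  #10 pop 4: in=⊤ → ⊤ (no change)

Fixpoint:
  val[0] = +
  val[1] = 0
  val[2] = ⊤
  val[3] = ⊤
  val[4] = ⊤
  val[5] = ⊤

⊤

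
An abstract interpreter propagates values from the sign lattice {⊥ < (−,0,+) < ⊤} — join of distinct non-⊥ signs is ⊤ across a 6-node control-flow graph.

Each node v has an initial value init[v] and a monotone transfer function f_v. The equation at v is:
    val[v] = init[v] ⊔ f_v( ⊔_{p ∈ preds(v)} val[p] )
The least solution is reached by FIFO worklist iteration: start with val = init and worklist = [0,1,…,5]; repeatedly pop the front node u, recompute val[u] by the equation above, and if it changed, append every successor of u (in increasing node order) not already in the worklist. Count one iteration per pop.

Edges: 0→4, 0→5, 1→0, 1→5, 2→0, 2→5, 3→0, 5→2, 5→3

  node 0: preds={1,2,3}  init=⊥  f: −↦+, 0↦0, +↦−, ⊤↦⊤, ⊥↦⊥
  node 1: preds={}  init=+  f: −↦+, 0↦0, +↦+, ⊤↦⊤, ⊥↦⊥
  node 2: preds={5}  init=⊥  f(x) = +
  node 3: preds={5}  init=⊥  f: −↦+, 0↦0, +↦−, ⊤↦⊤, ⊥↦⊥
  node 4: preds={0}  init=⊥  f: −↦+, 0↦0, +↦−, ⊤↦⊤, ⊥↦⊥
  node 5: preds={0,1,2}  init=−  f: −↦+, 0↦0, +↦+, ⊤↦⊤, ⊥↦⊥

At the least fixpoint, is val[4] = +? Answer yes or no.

Trace (12 dequeues):
  [1] u=0 | in + | out − | prev ⊥ | push {}
  [2] u=1 | in ⊥ | out + | ==
  [3] u=2 | in − | out + | prev ⊥ | push {0}
  [4] u=3 | in − | out + | prev ⊥ | push {}
  [5] u=4 | in − | out + | prev ⊥ | push {}
  [6] u=5 | in ⊤ | out ⊤ | prev − | push {2,3}
  [7] u=0 | in + | out − | ==
  [8] u=2 | in ⊤ | out + | ==
  [9] u=3 | in ⊤ | out ⊤ | prev + | push {0}
  [10] u=0 | in ⊤ | out ⊤ | prev − | push {4,5}
  [11] u=4 | in ⊤ | out ⊤ | prev + | push {}
  [12] u=5 | in ⊤ | out ⊤ | ==

Converged values:
  [0] ⊤
  [1] +
  [2] +
  [3] ⊤
  [4] ⊤
  [5] ⊤

no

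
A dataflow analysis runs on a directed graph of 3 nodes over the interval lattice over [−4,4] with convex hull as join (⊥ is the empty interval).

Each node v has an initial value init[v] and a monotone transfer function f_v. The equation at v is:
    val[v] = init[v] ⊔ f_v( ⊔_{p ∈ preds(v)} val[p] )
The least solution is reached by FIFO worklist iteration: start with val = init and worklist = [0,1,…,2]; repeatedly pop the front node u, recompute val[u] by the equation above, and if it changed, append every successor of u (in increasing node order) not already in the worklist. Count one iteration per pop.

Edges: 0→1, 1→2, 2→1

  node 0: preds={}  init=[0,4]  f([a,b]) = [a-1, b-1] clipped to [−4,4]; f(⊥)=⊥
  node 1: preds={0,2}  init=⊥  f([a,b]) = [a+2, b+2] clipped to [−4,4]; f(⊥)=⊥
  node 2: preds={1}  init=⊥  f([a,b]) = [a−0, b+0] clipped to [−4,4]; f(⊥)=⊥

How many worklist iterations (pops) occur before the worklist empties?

Iteration log — 4 steps:
  step 1. node 0  ⊔preds=⊥  new=[0,4]  stable
  step 2. node 1  ⊔preds=[0,4]  new=[2,4]  old=⊥  +wl: 
  step 3. node 2  ⊔preds=[2,4]  new=[2,4]  old=⊥  +wl: 1
  step 4. node 1  ⊔preds=[0,4]  new=[2,4]  stable

Least fixpoint reached:
  node 0: [0,4]
  node 1: [2,4]
  node 2: [2,4]

4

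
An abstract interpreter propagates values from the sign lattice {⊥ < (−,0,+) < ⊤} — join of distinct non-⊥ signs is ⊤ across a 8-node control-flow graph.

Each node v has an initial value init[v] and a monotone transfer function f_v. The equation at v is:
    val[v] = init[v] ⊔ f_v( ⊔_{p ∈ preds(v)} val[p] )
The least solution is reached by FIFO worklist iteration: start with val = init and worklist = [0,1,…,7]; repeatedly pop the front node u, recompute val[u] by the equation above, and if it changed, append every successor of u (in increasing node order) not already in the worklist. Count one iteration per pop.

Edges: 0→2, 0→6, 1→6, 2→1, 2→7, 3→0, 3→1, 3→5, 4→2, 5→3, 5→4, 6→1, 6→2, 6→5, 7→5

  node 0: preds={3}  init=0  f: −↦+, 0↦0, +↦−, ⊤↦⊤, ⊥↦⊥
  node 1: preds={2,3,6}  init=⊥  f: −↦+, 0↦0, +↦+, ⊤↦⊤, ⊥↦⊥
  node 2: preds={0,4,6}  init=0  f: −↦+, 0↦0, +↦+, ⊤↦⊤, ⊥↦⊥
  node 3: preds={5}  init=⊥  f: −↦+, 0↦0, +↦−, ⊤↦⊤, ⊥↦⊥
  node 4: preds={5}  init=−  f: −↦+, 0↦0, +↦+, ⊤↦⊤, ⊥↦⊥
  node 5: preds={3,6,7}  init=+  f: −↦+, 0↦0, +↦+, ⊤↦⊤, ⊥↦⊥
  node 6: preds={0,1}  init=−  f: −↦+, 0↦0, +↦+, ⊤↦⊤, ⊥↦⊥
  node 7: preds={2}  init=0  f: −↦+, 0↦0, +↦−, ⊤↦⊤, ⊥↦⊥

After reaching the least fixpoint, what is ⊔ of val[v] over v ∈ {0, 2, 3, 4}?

⊤

Worklist (17 pops):
  #1 pop 0: in=⊥ → 0 (no change)
  #2 pop 1: in=⊤ → ⊤ (was ⊥); enqueue []
  #3 pop 2: in=⊤ → ⊤ (was 0); enqueue [1]
  #4 pop 3: in=+ → − (was ⊥); enqueue [0]
  #5 pop 4: in=+ → ⊤ (was −); enqueue [2]
  #6 pop 5: in=⊤ → ⊤ (was +); enqueue [3,4]
  #7 pop 6: in=⊤ → ⊤ (was −); enqueue [5]
  #8 pop 7: in=⊤ → ⊤ (was 0); enqueue []
  #9 pop 1: in=⊤ → ⊤ (no change)
  #10 pop 0: in=− → ⊤ (was 0); enqueue [6]
  #11 pop 2: in=⊤ → ⊤ (no change)
  #12 pop 3: in=⊤ → ⊤ (was −); enqueue [0,1]
  #13 pop 4: in=⊤ → ⊤ (no change)
  #14 pop 5: in=⊤ → ⊤ (no change)
  #15 pop 6: in=⊤ → ⊤ (no change)
  #16 pop 0: in=⊤ → ⊤ (no change)
  #17 pop 1: in=⊤ → ⊤ (no change)

Fixpoint:
  val[0] = ⊤
  val[1] = ⊤
  val[2] = ⊤
  val[3] = ⊤
  val[4] = ⊤
  val[5] = ⊤
  val[6] = ⊤
  val[7] = ⊤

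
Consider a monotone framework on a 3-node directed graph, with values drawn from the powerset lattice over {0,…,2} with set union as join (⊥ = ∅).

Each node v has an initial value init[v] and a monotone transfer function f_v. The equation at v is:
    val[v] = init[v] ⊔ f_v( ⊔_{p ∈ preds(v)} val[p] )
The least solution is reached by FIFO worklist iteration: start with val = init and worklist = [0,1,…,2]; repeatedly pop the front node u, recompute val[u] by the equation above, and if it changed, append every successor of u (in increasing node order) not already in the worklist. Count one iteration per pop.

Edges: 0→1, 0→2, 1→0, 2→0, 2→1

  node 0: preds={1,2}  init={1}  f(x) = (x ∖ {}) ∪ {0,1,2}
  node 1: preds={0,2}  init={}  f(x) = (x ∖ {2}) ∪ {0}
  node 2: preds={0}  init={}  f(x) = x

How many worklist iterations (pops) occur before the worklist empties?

5

Worklist (5 pops):
  #1 pop 0: in={} → {0,1,2} (was {1}); enqueue []
  #2 pop 1: in={0,1,2} → {0,1} (was {}); enqueue [0]
  #3 pop 2: in={0,1,2} → {0,1,2} (was {}); enqueue [1]
  #4 pop 0: in={0,1,2} → {0,1,2} (no change)
  #5 pop 1: in={0,1,2} → {0,1} (no change)

Fixpoint:
  val[0] = {0,1,2}
  val[1] = {0,1}
  val[2] = {0,1,2}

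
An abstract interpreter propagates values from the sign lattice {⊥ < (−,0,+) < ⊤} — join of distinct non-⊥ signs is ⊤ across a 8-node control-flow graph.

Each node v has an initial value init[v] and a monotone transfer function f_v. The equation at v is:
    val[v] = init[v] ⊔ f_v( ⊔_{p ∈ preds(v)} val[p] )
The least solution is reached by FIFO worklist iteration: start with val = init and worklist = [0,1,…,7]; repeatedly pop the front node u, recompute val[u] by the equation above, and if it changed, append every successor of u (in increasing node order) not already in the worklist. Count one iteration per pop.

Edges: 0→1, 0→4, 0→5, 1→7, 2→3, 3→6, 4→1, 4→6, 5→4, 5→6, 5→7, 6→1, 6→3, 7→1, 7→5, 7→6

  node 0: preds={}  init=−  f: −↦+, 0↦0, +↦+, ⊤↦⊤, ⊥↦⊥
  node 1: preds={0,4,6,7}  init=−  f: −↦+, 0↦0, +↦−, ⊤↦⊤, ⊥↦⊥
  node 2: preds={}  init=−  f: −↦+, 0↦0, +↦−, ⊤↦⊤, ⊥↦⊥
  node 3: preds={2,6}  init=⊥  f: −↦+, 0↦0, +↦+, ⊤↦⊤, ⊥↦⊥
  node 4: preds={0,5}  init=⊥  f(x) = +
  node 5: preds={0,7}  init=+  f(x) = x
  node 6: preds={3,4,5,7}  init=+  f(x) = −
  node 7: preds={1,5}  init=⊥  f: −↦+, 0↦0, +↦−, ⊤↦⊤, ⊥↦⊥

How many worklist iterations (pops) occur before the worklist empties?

13

Worklist (13 pops):
  #1 pop 0: in=⊥ → − (no change)
  #2 pop 1: in=⊤ → ⊤ (was −); enqueue []
  #3 pop 2: in=⊥ → − (no change)
  #4 pop 3: in=⊤ → ⊤ (was ⊥); enqueue []
  #5 pop 4: in=⊤ → + (was ⊥); enqueue [1]
  #6 pop 5: in=− → ⊤ (was +); enqueue [4]
  #7 pop 6: in=⊤ → ⊤ (was +); enqueue [3]
  #8 pop 7: in=⊤ → ⊤ (was ⊥); enqueue [5,6]
  #9 pop 1: in=⊤ → ⊤ (no change)
  #10 pop 4: in=⊤ → + (no change)
  #11 pop 3: in=⊤ → ⊤ (no change)
  #12 pop 5: in=⊤ → ⊤ (no change)
  #13 pop 6: in=⊤ → ⊤ (no change)

Fixpoint:
  val[0] = −
  val[1] = ⊤
  val[2] = −
  val[3] = ⊤
  val[4] = +
  val[5] = ⊤
  val[6] = ⊤
  val[7] = ⊤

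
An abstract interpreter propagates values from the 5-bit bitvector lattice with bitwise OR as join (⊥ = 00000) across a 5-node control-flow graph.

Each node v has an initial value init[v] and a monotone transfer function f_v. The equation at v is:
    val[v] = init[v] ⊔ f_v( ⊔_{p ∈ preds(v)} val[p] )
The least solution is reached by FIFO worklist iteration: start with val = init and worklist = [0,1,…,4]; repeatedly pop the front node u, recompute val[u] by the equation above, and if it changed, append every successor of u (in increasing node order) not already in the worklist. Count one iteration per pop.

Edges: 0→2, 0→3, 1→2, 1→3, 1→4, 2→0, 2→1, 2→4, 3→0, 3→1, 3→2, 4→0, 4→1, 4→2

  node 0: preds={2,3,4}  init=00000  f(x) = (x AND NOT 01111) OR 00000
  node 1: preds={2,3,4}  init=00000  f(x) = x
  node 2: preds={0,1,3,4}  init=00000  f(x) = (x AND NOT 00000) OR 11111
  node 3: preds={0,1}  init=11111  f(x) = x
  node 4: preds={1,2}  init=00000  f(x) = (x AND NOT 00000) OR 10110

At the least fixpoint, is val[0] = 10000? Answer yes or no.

Iteration log — 8 steps:
  step 1. node 0  ⊔preds=11111  new=10000  old=00000  +wl: 
  step 2. node 1  ⊔preds=11111  new=11111  old=00000  +wl: 
  step 3. node 2  ⊔preds=11111  new=11111  old=00000  +wl: 0,1
  step 4. node 3  ⊔preds=11111  new=11111  stable
  step 5. node 4  ⊔preds=11111  new=11111  old=00000  +wl: 2
  step 6. node 0  ⊔preds=11111  new=10000  stable
  step 7. node 1  ⊔preds=11111  new=11111  stable
  step 8. node 2  ⊔preds=11111  new=11111  stable

Least fixpoint reached:
  node 0: 10000
  node 1: 11111
  node 2: 11111
  node 3: 11111
  node 4: 11111

yes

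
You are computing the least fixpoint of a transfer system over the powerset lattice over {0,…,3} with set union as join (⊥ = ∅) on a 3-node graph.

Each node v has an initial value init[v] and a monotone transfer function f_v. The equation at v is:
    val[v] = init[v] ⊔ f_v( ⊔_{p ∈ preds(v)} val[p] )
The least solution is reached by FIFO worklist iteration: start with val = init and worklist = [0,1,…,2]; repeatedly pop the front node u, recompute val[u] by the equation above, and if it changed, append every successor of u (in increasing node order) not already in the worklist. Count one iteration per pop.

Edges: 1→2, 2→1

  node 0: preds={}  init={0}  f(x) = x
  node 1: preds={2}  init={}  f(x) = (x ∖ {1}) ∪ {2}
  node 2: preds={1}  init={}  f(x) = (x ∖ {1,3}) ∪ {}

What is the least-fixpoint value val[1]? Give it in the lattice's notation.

Worklist (4 pops):
  #1 pop 0: in={} → {0} (no change)
  #2 pop 1: in={} → {2} (was {}); enqueue []
  #3 pop 2: in={2} → {2} (was {}); enqueue [1]
  #4 pop 1: in={2} → {2} (no change)

Fixpoint:
  val[0] = {0}
  val[1] = {2}
  val[2] = {2}

{2}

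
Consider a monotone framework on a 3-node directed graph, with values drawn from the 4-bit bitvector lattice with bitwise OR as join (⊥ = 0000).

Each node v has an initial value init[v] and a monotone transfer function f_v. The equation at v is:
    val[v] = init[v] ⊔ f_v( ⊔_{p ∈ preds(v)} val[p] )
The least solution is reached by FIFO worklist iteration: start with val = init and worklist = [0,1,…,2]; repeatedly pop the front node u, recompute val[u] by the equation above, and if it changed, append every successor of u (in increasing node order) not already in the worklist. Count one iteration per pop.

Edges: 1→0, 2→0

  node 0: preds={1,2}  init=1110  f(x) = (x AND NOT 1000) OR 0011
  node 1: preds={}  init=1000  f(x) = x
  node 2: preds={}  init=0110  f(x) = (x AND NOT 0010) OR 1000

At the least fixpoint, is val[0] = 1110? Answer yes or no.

no

Trace (4 dequeues):
  [1] u=0 | in 1110 | out 1111 | prev 1110 | push {}
  [2] u=1 | in 0000 | out 1000 | ==
  [3] u=2 | in 0000 | out 1110 | prev 0110 | push {0}
  [4] u=0 | in 1110 | out 1111 | ==

Converged values:
  [0] 1111
  [1] 1000
  [2] 1110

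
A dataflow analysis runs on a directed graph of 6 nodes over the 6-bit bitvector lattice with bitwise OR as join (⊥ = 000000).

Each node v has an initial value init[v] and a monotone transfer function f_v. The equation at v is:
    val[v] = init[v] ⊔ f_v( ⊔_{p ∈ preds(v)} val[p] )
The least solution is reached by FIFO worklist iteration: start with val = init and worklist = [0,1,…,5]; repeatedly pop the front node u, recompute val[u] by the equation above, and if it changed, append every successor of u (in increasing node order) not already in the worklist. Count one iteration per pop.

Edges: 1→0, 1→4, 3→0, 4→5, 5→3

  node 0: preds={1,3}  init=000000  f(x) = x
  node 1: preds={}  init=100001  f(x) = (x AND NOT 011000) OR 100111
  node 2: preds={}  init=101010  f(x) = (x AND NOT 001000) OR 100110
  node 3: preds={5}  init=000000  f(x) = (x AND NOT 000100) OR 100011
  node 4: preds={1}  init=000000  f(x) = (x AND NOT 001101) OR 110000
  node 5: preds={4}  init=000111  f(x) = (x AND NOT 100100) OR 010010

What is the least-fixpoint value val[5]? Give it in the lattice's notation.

Trace (9 dequeues):
  [1] u=0 | in 100001 | out 100001 | prev 000000 | push {}
  [2] u=1 | in 000000 | out 100111 | prev 100001 | push {0}
  [3] u=2 | in 000000 | out 101110 | prev 101010 | push {}
  [4] u=3 | in 000111 | out 100011 | prev 000000 | push {}
  [5] u=4 | in 100111 | out 110010 | prev 000000 | push {}
  [6] u=5 | in 110010 | out 010111 | prev 000111 | push {3}
  [7] u=0 | in 100111 | out 100111 | prev 100001 | push {}
  [8] u=3 | in 010111 | out 110011 | prev 100011 | push {0}
  [9] u=0 | in 110111 | out 110111 | prev 100111 | push {}

Converged values:
  [0] 110111
  [1] 100111
  [2] 101110
  [3] 110011
  [4] 110010
  [5] 010111

010111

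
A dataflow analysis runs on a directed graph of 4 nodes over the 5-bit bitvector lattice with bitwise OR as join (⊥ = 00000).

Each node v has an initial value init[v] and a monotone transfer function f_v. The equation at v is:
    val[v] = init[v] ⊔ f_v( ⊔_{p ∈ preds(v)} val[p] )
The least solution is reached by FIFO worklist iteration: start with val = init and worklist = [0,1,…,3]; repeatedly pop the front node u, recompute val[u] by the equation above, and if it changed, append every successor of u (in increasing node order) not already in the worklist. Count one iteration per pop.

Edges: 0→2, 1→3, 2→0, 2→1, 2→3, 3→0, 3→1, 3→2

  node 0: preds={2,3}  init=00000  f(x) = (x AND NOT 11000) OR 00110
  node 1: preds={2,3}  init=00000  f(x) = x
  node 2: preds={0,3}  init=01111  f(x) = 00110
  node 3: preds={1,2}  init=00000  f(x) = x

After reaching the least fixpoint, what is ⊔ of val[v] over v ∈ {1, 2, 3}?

01111

Trace (7 dequeues):
  [1] u=0 | in 01111 | out 00111 | prev 00000 | push {}
  [2] u=1 | in 01111 | out 01111 | prev 00000 | push {}
  [3] u=2 | in 00111 | out 01111 | ==
  [4] u=3 | in 01111 | out 01111 | prev 00000 | push {0,1,2}
  [5] u=0 | in 01111 | out 00111 | ==
  [6] u=1 | in 01111 | out 01111 | ==
  [7] u=2 | in 01111 | out 01111 | ==

Converged values:
  [0] 00111
  [1] 01111
  [2] 01111
  [3] 01111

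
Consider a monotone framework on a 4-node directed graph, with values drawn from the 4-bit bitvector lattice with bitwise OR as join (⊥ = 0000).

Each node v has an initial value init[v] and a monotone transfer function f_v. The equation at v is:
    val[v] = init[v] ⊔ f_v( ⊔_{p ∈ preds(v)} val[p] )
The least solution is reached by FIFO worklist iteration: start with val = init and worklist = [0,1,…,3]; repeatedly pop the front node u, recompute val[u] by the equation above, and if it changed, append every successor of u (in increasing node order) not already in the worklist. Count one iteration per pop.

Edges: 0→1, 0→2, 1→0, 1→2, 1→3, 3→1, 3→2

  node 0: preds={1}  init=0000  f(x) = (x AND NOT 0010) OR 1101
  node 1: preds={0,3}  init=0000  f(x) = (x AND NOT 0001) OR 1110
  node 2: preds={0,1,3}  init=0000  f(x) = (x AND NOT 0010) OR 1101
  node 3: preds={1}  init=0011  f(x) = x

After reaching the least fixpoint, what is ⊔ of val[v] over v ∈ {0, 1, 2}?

Trace (7 dequeues):
  [1] u=0 | in 0000 | out 1101 | prev 0000 | push {}
  [2] u=1 | in 1111 | out 1110 | prev 0000 | push {0}
  [3] u=2 | in 1111 | out 1101 | prev 0000 | push {}
  [4] u=3 | in 1110 | out 1111 | prev 0011 | push {1,2}
  [5] u=0 | in 1110 | out 1101 | ==
  [6] u=1 | in 1111 | out 1110 | ==
  [7] u=2 | in 1111 | out 1101 | ==

Converged values:
  [0] 1101
  [1] 1110
  [2] 1101
  [3] 1111

1111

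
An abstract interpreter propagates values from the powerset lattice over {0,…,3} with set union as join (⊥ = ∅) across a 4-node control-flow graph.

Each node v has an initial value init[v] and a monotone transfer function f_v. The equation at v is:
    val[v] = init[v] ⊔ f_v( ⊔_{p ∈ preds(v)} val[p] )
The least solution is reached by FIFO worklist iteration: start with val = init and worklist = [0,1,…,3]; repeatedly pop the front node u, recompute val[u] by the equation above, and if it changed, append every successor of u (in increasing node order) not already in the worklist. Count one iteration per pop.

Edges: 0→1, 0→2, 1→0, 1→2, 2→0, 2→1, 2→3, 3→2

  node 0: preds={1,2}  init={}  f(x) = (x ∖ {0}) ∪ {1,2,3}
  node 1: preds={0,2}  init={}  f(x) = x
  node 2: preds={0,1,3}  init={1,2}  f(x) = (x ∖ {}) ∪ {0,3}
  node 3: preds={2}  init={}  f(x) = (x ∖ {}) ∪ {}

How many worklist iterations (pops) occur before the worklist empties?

Trace (8 dequeues):
  [1] u=0 | in {1,2} | out {1,2,3} | prev {} | push {}
  [2] u=1 | in {1,2,3} | out {1,2,3} | prev {} | push {0}
  [3] u=2 | in {1,2,3} | out {0,1,2,3} | prev {1,2} | push {1}
  [4] u=3 | in {0,1,2,3} | out {0,1,2,3} | prev {} | push {2}
  [5] u=0 | in {0,1,2,3} | out {1,2,3} | ==
  [6] u=1 | in {0,1,2,3} | out {0,1,2,3} | prev {1,2,3} | push {0}
  [7] u=2 | in {0,1,2,3} | out {0,1,2,3} | ==
  [8] u=0 | in {0,1,2,3} | out {1,2,3} | ==

Converged values:
  [0] {1,2,3}
  [1] {0,1,2,3}
  [2] {0,1,2,3}
  [3] {0,1,2,3}

8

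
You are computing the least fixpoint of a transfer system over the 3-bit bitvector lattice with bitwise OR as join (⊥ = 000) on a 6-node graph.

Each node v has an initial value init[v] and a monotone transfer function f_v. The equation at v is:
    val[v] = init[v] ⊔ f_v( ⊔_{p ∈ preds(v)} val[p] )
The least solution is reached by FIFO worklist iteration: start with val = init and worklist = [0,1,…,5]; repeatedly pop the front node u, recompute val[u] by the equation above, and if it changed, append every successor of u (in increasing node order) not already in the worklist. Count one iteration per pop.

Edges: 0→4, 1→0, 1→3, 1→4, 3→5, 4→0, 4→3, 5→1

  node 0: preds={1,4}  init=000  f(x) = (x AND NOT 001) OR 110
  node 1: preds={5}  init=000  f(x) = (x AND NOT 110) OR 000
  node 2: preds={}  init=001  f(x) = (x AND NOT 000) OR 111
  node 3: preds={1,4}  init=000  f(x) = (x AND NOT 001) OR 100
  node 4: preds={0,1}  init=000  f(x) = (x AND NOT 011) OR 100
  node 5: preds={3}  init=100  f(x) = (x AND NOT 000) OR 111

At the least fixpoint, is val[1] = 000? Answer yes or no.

no

Trace (12 dequeues):
  [1] u=0 | in 000 | out 110 | prev 000 | push {}
  [2] u=1 | in 100 | out 000 | ==
  [3] u=2 | in 000 | out 111 | prev 001 | push {}
  [4] u=3 | in 000 | out 100 | prev 000 | push {}
  [5] u=4 | in 110 | out 100 | prev 000 | push {0,3}
  [6] u=5 | in 100 | out 111 | prev 100 | push {1}
  [7] u=0 | in 100 | out 110 | ==
  [8] u=3 | in 100 | out 100 | ==
  [9] u=1 | in 111 | out 001 | prev 000 | push {0,3,4}
  [10] u=0 | in 101 | out 110 | ==
  [11] u=3 | in 101 | out 100 | ==
  [12] u=4 | in 111 | out 100 | ==

Converged values:
  [0] 110
  [1] 001
  [2] 111
  [3] 100
  [4] 100
  [5] 111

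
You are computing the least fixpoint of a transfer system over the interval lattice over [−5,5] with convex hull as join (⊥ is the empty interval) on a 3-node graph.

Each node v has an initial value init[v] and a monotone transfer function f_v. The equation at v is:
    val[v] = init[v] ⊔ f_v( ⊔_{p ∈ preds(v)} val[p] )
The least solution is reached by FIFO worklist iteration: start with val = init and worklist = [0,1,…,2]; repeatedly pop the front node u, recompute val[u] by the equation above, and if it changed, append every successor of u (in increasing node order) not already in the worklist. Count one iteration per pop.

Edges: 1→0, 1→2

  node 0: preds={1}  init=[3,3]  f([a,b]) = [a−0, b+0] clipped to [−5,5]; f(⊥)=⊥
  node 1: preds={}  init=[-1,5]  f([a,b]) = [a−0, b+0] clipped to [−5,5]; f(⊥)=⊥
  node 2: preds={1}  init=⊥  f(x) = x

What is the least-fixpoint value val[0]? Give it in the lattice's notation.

Iteration log — 3 steps:
  step 1. node 0  ⊔preds=[-1,5]  new=[-1,5]  old=[3,3]  +wl: 
  step 2. node 1  ⊔preds=⊥  new=[-1,5]  stable
  step 3. node 2  ⊔preds=[-1,5]  new=[-1,5]  old=⊥  +wl: 

Least fixpoint reached:
  node 0: [-1,5]
  node 1: [-1,5]
  node 2: [-1,5]

[-1,5]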